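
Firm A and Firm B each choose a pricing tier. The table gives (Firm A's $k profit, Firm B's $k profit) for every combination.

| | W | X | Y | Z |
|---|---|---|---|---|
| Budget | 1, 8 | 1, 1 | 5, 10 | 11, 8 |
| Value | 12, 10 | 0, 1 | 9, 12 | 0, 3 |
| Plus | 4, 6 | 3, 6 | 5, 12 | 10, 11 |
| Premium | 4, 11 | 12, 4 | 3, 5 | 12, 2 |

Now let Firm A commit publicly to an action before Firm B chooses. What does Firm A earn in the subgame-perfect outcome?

9

Backward induction with Firm A moving first.
- Budget → Firm B plays Y (best of 8, 1, 10, 8); Firm A gets 5.
- Value → Firm B plays Y (best of 10, 1, 12, 3); Firm A gets 9.
- Plus → Firm B plays Y (best of 6, 6, 12, 11); Firm A gets 5.
- Premium → Firm B plays W (best of 11, 4, 5, 2); Firm A gets 4.
Among 5, 9, 5, 4, the best is 9 at Value. Subgame-perfect outcome: (Value, Y) with payoffs (9, 12).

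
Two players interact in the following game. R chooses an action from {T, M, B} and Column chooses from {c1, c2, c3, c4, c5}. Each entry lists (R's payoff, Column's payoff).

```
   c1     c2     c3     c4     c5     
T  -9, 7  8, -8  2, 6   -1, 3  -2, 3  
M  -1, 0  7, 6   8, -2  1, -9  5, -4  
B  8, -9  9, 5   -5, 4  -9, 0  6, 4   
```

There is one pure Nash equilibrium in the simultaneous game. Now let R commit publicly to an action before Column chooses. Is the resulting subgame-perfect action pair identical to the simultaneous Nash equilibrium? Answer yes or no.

Solve by backward induction (R leads).
- T: BR = c1, leader payoff -9.
- M: BR = c2, leader payoff 7.
- B: BR = c2, leader payoff 9.
Among -9, 7, 9, the best is 9 at B. Subgame-perfect outcome: (B, c2) with payoffs (9, 5).
Now find the simultaneous Nash equilibrium.
R's best replies: c1→B; c2→B; c3→M; c4→M; c5→B.
Column's best replies: T→c1; M→c2; B→c2.
Only (B, c2) has each player best-responding; Nash payoffs (9, 5).
Sequential outcome (B, c2) coincides with the Nash profile (B, c2).

yes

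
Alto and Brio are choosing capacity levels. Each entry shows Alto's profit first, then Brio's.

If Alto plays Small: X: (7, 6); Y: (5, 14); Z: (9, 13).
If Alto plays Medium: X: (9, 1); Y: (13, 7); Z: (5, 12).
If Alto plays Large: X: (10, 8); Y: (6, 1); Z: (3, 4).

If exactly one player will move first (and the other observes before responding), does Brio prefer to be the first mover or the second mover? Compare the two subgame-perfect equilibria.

first

If Alto leads: Brio's best replies are Small→Y, Medium→Z, Large→X; Alto's induced payoffs 5, 5, 10; outcome (Large, X), payoffs (10, 8).
If Brio leads: Alto's best replies are X→Large, Y→Medium, Z→Small; Brio's induced payoffs 8, 7, 13; outcome (Small, Z), payoffs (9, 13).
Brio gets 13 moving first and 8 moving second, so Brio prefers to move first.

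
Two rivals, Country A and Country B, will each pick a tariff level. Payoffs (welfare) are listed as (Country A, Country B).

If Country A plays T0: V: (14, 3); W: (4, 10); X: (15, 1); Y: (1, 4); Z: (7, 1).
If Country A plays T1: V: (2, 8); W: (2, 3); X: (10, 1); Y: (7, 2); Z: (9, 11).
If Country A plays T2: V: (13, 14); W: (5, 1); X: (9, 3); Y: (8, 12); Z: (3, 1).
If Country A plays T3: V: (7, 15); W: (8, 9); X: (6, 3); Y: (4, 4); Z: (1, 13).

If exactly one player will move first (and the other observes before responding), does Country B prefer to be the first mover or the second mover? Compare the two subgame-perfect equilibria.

second

If Country A leads: Country B's best replies are T0→W, T1→Z, T2→V, T3→V; Country A's induced payoffs 4, 9, 13, 7; outcome (T2, V), payoffs (13, 14).
If Country B leads: Country A's best replies are V→T0, W→T3, X→T0, Y→T2, Z→T1; Country B's induced payoffs 3, 9, 1, 12, 11; outcome (T2, Y), payoffs (8, 12).
Country B gets 12 moving first and 14 moving second, so Country B prefers to move second.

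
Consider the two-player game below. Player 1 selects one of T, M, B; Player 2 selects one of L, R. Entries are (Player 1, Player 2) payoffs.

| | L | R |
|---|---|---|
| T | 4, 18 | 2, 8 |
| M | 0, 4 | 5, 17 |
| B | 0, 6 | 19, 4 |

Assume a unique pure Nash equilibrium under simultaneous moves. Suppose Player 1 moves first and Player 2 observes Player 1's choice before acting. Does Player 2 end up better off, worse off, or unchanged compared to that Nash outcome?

Backward induction with Player 1 moving first.
- T → Player 2 plays L (best of 18, 8); Player 1 gets 4.
- M → Player 2 plays R (best of 4, 17); Player 1 gets 5.
- B → Player 2 plays L (best of 6, 4); Player 1 gets 0.
Player 1's induced payoffs are 4, 5, 0, so Player 1 commits to M. Subgame-perfect outcome: (M, R) with payoffs (5, 17).
Under simultaneous play:
Player 1's best replies: L→T; R→B.
Player 2's best replies: T→L; M→R; B→L.
The unique mutual best reply is (T, L), giving (4, 18).
Player 2 earns 17 sequentially versus 18 at the Nash outcome: worse off.

worse off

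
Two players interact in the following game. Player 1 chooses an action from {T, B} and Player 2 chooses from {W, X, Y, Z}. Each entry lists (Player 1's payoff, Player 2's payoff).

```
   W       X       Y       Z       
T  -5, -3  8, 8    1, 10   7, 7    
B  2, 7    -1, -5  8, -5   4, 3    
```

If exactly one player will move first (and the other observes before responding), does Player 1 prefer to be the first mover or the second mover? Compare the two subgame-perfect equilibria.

second

If Player 1 leads: Player 2's best replies are T→Y, B→W; Player 1's induced payoffs 1, 2; outcome (B, W), payoffs (2, 7).
If Player 2 leads: Player 1's best replies are W→B, X→T, Y→B, Z→T; Player 2's induced payoffs 7, 8, -5, 7; outcome (T, X), payoffs (8, 8).
Player 1 gets 2 moving first and 8 moving second, so Player 1 prefers to move second.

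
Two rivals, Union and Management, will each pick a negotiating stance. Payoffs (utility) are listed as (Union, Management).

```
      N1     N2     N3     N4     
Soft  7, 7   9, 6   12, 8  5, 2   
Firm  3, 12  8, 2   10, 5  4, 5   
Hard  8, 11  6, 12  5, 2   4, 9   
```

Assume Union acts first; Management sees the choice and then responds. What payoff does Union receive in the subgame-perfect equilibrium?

12

Management best-responds to each possible Union move:
- Soft → Management plays N3 (best of 7, 6, 8, 2); Union gets 12.
- Firm → Management plays N1 (best of 12, 2, 5, 5); Union gets 3.
- Hard → Management plays N2 (best of 11, 12, 2, 9); Union gets 6.
Union's induced payoffs are 12, 3, 6, so Union commits to Soft. Subgame-perfect outcome: (Soft, N3) with payoffs (12, 8).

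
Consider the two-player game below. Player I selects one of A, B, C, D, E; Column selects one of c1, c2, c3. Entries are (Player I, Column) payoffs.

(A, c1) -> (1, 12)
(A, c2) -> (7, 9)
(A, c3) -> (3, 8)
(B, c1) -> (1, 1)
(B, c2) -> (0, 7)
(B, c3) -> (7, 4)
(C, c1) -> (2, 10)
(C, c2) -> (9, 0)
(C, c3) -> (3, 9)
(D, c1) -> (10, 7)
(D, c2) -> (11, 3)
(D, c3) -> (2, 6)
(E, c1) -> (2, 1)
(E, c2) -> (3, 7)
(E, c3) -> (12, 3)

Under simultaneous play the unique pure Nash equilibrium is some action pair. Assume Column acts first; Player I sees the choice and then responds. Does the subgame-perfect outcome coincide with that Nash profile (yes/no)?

yes

Solve by backward induction (Column leads).
- c1 → Player I plays D (best of 1, 1, 2, 10, 2); Column gets 7.
- c2 → Player I plays D (best of 7, 0, 9, 11, 3); Column gets 3.
- c3 → Player I plays E (best of 3, 7, 3, 2, 12); Column gets 3.
Among 7, 3, 3, the best is 7 at c1. Subgame-perfect outcome: (D, c1) with payoffs (10, 7).
Now find the simultaneous Nash equilibrium.
Player I's best replies: c1→D; c2→D; c3→E.
Column's best replies: A→c1; B→c2; C→c1; D→c1; E→c2.
The unique mutual best reply is (D, c1), giving (10, 7).
Sequential outcome (D, c1) coincides with the Nash profile (D, c1).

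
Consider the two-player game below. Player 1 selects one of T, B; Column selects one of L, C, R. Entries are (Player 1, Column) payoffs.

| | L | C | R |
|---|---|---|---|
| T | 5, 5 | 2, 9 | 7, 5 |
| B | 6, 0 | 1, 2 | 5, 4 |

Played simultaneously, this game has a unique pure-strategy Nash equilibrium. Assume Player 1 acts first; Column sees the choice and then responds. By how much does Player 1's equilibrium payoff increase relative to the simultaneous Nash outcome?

Solve by backward induction (Player 1 leads).
- T: BR = C, leader payoff 2.
- B: BR = R, leader payoff 5.
Maximizing over 2, 5, Player 1 chooses B. Subgame-perfect outcome: (B, R) with payoffs (5, 4).
For the simultaneous game, intersect best replies.
Player 1's best replies: L→B; C→T; R→T.
Column's best replies: T→C; B→R.
The unique mutual best reply is (T, C), giving (2, 9).
Player 1's commitment gain: 5 − 2 = 3.

3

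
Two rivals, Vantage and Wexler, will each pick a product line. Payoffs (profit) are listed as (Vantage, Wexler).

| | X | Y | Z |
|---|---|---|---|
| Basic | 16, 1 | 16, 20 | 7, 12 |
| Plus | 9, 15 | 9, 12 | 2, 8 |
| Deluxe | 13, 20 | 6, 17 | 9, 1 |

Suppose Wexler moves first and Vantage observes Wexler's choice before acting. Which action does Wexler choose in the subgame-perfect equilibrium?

Vantage best-responds to each possible Wexler move:
- X: BR = Basic, leader payoff 1.
- Y: BR = Basic, leader payoff 20.
- Z: BR = Deluxe, leader payoff 1.
Maximizing over 1, 20, 1, Wexler chooses Y. Subgame-perfect outcome: (Basic, Y) with payoffs (16, 20).

Y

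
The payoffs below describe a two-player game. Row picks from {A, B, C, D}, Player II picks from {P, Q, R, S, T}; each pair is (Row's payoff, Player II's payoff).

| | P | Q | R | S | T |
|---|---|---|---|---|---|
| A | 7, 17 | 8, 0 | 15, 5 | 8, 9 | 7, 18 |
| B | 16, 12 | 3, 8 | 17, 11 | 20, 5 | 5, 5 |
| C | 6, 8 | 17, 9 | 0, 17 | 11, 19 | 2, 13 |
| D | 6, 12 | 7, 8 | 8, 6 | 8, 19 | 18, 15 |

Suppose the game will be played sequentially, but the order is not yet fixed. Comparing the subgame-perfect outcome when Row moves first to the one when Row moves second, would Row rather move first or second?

If Row leads: Player II's best replies are A→T, B→P, C→S, D→S; Row's induced payoffs 7, 16, 11, 8; outcome (B, P), payoffs (16, 12).
If Player II leads: Row's best replies are P→B, Q→C, R→B, S→B, T→D; Player II's induced payoffs 12, 9, 11, 5, 15; outcome (D, T), payoffs (18, 15).
Row gets 16 moving first and 18 moving second, so Row prefers to move second.

second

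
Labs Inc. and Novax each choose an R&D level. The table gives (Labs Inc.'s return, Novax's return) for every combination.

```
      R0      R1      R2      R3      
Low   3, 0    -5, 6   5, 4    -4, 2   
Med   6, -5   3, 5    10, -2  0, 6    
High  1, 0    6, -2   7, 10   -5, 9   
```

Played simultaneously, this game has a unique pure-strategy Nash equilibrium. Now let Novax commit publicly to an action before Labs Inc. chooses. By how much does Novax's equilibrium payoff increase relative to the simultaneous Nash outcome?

0

Labs Inc. best-responds to each possible Novax move:
- R0: Labs Inc. compares 3, 6, 1 and picks Med; Novax would get -5.
- R1: Labs Inc. compares -5, 3, 6 and picks High; Novax would get -2.
- R2: Labs Inc. compares 5, 10, 7 and picks Med; Novax would get -2.
- R3: Labs Inc. compares -4, 0, -5 and picks Med; Novax would get 6.
Among -5, -2, -2, 6, the best is 6 at R3. Subgame-perfect outcome: (Med, R3) with payoffs (0, 6).
Under simultaneous play:
Labs Inc.'s best replies: R0→Med; R1→High; R2→Med; R3→Med.
Novax's best replies: Low→R1; Med→R3; High→R2.
Only (Med, R3) has each player best-responding; Nash payoffs (0, 6).
Novax's commitment gain: 6 − 6 = 0.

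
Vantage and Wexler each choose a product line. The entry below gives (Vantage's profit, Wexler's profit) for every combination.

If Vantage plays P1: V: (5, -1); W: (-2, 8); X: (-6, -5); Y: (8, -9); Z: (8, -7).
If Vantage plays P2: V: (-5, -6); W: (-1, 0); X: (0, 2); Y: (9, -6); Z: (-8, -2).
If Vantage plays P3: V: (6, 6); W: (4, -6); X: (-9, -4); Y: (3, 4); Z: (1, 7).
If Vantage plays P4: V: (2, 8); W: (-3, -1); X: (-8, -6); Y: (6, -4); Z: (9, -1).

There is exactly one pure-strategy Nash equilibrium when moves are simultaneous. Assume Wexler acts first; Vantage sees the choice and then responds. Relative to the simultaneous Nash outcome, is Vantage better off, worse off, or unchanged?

Solve by backward induction (Wexler leads).
- V: Vantage compares 5, -5, 6, 2 and picks P3; Wexler would get 6.
- W: Vantage compares -2, -1, 4, -3 and picks P3; Wexler would get -6.
- X: Vantage compares -6, 0, -9, -8 and picks P2; Wexler would get 2.
- Y: Vantage compares 8, 9, 3, 6 and picks P2; Wexler would get -6.
- Z: Vantage compares 8, -8, 1, 9 and picks P4; Wexler would get -1.
Maximizing over 6, -6, 2, -6, -1, Wexler chooses V. Subgame-perfect outcome: (P3, V) with payoffs (6, 6).
Under simultaneous play:
Vantage's best replies: V→P3; W→P3; X→P2; Y→P2; Z→P4.
Wexler's best replies: P1→W; P2→X; P3→Z; P4→V.
Only (P2, X) has each player best-responding; Nash payoffs (0, 2).
Vantage earns 6 sequentially versus 0 at the Nash outcome: better off.

better off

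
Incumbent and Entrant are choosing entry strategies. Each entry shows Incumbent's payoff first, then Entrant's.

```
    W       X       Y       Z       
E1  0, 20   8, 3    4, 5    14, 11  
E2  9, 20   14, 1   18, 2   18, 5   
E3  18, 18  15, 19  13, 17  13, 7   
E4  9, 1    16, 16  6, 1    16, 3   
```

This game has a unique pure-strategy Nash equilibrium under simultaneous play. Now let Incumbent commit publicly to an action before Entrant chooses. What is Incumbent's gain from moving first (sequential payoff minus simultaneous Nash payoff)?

0

Work backward from Entrant's decision.
- E1 → Entrant plays W (best of 20, 3, 5, 11); Incumbent gets 0.
- E2 → Entrant plays W (best of 20, 1, 2, 5); Incumbent gets 9.
- E3 → Entrant plays X (best of 18, 19, 17, 7); Incumbent gets 15.
- E4 → Entrant plays X (best of 1, 16, 1, 3); Incumbent gets 16.
Incumbent's induced payoffs are 0, 9, 15, 16, so Incumbent commits to E4. Subgame-perfect outcome: (E4, X) with payoffs (16, 16).
For the simultaneous game, intersect best replies.
Incumbent's best replies: W→E3; X→E4; Y→E2; Z→E2.
Entrant's best replies: E1→W; E2→W; E3→X; E4→X.
The unique mutual best reply is (E4, X), giving (16, 16).
Incumbent's commitment gain: 16 − 16 = 0.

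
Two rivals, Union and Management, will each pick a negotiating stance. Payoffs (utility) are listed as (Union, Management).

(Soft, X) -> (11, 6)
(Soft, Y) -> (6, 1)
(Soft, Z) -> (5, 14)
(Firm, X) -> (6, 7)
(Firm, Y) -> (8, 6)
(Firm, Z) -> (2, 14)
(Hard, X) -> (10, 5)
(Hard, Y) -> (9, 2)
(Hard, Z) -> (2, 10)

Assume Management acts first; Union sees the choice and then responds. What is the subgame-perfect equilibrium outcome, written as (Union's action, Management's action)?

(Soft, Z)

Work backward from Union's decision.
- X: Union compares 11, 6, 10 and picks Soft; Management would get 6.
- Y: Union compares 6, 8, 9 and picks Hard; Management would get 2.
- Z: Union compares 5, 2, 2 and picks Soft; Management would get 14.
Management's induced payoffs are 6, 2, 14, so Management commits to Z. Subgame-perfect outcome: (Soft, Z) with payoffs (5, 14).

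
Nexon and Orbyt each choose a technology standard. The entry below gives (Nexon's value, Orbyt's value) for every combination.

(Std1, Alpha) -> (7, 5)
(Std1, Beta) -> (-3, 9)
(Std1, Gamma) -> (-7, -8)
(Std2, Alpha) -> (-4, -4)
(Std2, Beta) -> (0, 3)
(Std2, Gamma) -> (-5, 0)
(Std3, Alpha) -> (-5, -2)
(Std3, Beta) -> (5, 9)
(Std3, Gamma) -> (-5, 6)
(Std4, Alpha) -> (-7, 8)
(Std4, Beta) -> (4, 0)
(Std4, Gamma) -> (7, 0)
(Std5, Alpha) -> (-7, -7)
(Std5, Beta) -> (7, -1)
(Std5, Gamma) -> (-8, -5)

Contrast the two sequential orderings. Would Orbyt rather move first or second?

If Nexon leads: Orbyt's best replies are Std1→Beta, Std2→Beta, Std3→Beta, Std4→Alpha, Std5→Beta; Nexon's induced payoffs -3, 0, 5, -7, 7; outcome (Std5, Beta), payoffs (7, -1).
If Orbyt leads: Nexon's best replies are Alpha→Std1, Beta→Std5, Gamma→Std4; Orbyt's induced payoffs 5, -1, 0; outcome (Std1, Alpha), payoffs (7, 5).
Orbyt gets 5 moving first and -1 moving second, so Orbyt prefers to move first.

first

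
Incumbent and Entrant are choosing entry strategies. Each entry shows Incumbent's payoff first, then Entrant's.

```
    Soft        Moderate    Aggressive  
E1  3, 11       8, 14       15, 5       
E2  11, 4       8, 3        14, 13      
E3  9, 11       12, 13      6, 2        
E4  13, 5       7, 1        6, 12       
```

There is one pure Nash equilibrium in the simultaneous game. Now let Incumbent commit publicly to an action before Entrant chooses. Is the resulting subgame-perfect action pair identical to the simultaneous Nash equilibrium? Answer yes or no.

no

Solve by backward induction (Incumbent leads).
- E1: Entrant compares 11, 14, 5 and picks Moderate; Incumbent would get 8.
- E2: Entrant compares 4, 3, 13 and picks Aggressive; Incumbent would get 14.
- E3: Entrant compares 11, 13, 2 and picks Moderate; Incumbent would get 12.
- E4: Entrant compares 5, 1, 12 and picks Aggressive; Incumbent would get 6.
Among 8, 14, 12, 6, the best is 14 at E2. Subgame-perfect outcome: (E2, Aggressive) with payoffs (14, 13).
For the simultaneous game, intersect best replies.
Incumbent's best replies: Soft→E4; Moderate→E3; Aggressive→E1.
Entrant's best replies: E1→Moderate; E2→Aggressive; E3→Moderate; E4→Aggressive.
Only (E3, Moderate) has each player best-responding; Nash payoffs (12, 13).
Sequential outcome (E2, Aggressive) differs from the Nash profile (E3, Moderate).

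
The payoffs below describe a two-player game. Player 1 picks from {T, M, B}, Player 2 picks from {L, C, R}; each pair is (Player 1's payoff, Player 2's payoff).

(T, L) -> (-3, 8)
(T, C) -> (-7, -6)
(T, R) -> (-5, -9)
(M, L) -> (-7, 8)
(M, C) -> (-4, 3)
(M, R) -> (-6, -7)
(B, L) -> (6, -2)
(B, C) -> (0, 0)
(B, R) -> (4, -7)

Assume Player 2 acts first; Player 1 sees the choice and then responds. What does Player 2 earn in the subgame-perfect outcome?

Work backward from Player 1's decision.
- L → Player 1 plays B (best of -3, -7, 6); Player 2 gets -2.
- C → Player 1 plays B (best of -7, -4, 0); Player 2 gets 0.
- R → Player 1 plays B (best of -5, -6, 4); Player 2 gets -7.
Maximizing over -2, 0, -7, Player 2 chooses C. Subgame-perfect outcome: (B, C) with payoffs (0, 0).

0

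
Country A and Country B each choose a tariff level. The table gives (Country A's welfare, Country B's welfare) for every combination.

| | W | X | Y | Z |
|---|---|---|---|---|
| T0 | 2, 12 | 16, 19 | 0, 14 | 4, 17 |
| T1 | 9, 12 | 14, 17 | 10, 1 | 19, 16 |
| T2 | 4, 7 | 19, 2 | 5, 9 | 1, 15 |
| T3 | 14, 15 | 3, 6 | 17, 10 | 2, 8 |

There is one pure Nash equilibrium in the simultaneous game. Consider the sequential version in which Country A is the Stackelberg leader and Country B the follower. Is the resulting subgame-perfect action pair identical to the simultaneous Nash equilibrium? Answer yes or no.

no

Backward induction with Country A moving first.
- T0 → Country B plays X (best of 12, 19, 14, 17); Country A gets 16.
- T1 → Country B plays X (best of 12, 17, 1, 16); Country A gets 14.
- T2 → Country B plays Z (best of 7, 2, 9, 15); Country A gets 1.
- T3 → Country B plays W (best of 15, 6, 10, 8); Country A gets 14.
Among 16, 14, 1, 14, the best is 16 at T0. Subgame-perfect outcome: (T0, X) with payoffs (16, 19).
For the simultaneous game, intersect best replies.
Country A's best replies: W→T3; X→T2; Y→T3; Z→T1.
Country B's best replies: T0→X; T1→X; T2→Z; T3→W.
Only (T3, W) has each player best-responding; Nash payoffs (14, 15).
Sequential outcome (T0, X) differs from the Nash profile (T3, W).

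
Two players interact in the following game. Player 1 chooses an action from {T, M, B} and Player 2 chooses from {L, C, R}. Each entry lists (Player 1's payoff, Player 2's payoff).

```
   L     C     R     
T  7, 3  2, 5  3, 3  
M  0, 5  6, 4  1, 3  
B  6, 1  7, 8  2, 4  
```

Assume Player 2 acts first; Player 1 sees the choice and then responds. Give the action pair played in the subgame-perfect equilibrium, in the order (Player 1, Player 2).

(B, C)

Work backward from Player 1's decision.
- L → Player 1 plays T (best of 7, 0, 6); Player 2 gets 3.
- C → Player 1 plays B (best of 2, 6, 7); Player 2 gets 8.
- R → Player 1 plays T (best of 3, 1, 2); Player 2 gets 3.
Maximizing over 3, 8, 3, Player 2 chooses C. Subgame-perfect outcome: (B, C) with payoffs (7, 8).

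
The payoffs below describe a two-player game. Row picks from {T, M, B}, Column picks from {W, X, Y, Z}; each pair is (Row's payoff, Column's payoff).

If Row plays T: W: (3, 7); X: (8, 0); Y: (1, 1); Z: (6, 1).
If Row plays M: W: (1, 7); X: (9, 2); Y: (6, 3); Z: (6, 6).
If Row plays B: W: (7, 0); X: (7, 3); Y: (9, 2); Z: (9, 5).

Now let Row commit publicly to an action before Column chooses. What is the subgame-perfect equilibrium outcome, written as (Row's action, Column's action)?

(B, Z)

Column best-responds to each possible Row move:
- T: Column compares 7, 0, 1, 1 and picks W; Row would get 3.
- M: Column compares 7, 2, 3, 6 and picks W; Row would get 1.
- B: Column compares 0, 3, 2, 5 and picks Z; Row would get 9.
Maximizing over 3, 1, 9, Row chooses B. Subgame-perfect outcome: (B, Z) with payoffs (9, 5).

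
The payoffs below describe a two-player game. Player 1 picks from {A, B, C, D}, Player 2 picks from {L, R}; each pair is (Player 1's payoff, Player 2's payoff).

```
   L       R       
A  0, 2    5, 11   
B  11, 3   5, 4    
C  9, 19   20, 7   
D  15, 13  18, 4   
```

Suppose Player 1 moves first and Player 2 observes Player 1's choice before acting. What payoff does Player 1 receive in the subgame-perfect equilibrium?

Backward induction with Player 1 moving first.
- A: Player 2 compares 2, 11 and picks R; Player 1 would get 5.
- B: Player 2 compares 3, 4 and picks R; Player 1 would get 5.
- C: Player 2 compares 19, 7 and picks L; Player 1 would get 9.
- D: Player 2 compares 13, 4 and picks L; Player 1 would get 15.
Player 1's induced payoffs are 5, 5, 9, 15, so Player 1 commits to D. Subgame-perfect outcome: (D, L) with payoffs (15, 13).

15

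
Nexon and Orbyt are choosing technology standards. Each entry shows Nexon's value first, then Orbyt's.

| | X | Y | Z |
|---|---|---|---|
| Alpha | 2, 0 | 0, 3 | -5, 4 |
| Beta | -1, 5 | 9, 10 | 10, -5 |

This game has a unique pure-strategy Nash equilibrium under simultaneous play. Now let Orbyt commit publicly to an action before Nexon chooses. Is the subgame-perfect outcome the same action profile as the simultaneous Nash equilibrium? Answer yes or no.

yes

Backward induction with Orbyt moving first.
- X: BR = Alpha, leader payoff 0.
- Y: BR = Beta, leader payoff 10.
- Z: BR = Beta, leader payoff -5.
Maximizing over 0, 10, -5, Orbyt chooses Y. Subgame-perfect outcome: (Beta, Y) with payoffs (9, 10).
Under simultaneous play:
Nexon's best replies: X→Alpha; Y→Beta; Z→Beta.
Orbyt's best replies: Alpha→Z; Beta→Y.
The unique mutual best reply is (Beta, Y), giving (9, 10).
Sequential outcome (Beta, Y) coincides with the Nash profile (Beta, Y).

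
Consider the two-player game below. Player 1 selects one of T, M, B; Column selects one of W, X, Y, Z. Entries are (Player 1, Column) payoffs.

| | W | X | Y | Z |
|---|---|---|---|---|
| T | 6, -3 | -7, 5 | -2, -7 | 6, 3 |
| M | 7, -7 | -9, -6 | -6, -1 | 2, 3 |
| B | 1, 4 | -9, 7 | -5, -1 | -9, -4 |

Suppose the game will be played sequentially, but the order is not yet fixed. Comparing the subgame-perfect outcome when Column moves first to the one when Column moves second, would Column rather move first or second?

first

If Player 1 leads: Column's best replies are T→X, M→Z, B→X; Player 1's induced payoffs -7, 2, -9; outcome (M, Z), payoffs (2, 3).
If Column leads: Player 1's best replies are W→M, X→T, Y→T, Z→T; Column's induced payoffs -7, 5, -7, 3; outcome (T, X), payoffs (-7, 5).
Column gets 5 moving first and 3 moving second, so Column prefers to move first.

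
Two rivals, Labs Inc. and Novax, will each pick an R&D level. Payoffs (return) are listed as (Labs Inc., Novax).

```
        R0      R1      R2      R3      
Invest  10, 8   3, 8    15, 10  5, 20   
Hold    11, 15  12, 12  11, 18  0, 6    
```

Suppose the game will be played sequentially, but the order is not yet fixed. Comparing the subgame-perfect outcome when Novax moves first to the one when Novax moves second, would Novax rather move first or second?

first

If Labs Inc. leads: Novax's best replies are Invest→R3, Hold→R2; Labs Inc.'s induced payoffs 5, 11; outcome (Hold, R2), payoffs (11, 18).
If Novax leads: Labs Inc.'s best replies are R0→Hold, R1→Hold, R2→Invest, R3→Invest; Novax's induced payoffs 15, 12, 10, 20; outcome (Invest, R3), payoffs (5, 20).
Novax gets 20 moving first and 18 moving second, so Novax prefers to move first.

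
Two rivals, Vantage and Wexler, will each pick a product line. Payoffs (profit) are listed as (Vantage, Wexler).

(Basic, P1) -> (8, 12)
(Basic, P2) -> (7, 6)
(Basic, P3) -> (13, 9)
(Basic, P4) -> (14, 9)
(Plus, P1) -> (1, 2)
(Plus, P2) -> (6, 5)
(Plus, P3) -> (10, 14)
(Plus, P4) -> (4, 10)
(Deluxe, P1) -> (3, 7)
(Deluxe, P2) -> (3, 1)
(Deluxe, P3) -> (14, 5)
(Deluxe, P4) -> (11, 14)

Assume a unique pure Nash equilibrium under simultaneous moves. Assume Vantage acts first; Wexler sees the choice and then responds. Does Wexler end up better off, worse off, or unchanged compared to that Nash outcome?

better off

Work backward from Wexler's decision.
- Basic: Wexler compares 12, 6, 9, 9 and picks P1; Vantage would get 8.
- Plus: Wexler compares 2, 5, 14, 10 and picks P3; Vantage would get 10.
- Deluxe: Wexler compares 7, 1, 5, 14 and picks P4; Vantage would get 11.
Maximizing over 8, 10, 11, Vantage chooses Deluxe. Subgame-perfect outcome: (Deluxe, P4) with payoffs (11, 14).
Now find the simultaneous Nash equilibrium.
Vantage's best replies: P1→Basic; P2→Basic; P3→Deluxe; P4→Basic.
Wexler's best replies: Basic→P1; Plus→P3; Deluxe→P4.
The unique mutual best reply is (Basic, P1), giving (8, 12).
Wexler earns 14 sequentially versus 12 at the Nash outcome: better off.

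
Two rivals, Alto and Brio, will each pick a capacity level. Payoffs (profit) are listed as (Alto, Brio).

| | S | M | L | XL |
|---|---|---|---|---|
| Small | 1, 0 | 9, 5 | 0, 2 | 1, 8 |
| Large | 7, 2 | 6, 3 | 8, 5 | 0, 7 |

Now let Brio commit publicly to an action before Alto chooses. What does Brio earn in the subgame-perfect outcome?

Solve by backward induction (Brio leads).
- S: BR = Large, leader payoff 2.
- M: BR = Small, leader payoff 5.
- L: BR = Large, leader payoff 5.
- XL: BR = Small, leader payoff 8.
Brio's induced payoffs are 2, 5, 5, 8, so Brio commits to XL. Subgame-perfect outcome: (Small, XL) with payoffs (1, 8).

8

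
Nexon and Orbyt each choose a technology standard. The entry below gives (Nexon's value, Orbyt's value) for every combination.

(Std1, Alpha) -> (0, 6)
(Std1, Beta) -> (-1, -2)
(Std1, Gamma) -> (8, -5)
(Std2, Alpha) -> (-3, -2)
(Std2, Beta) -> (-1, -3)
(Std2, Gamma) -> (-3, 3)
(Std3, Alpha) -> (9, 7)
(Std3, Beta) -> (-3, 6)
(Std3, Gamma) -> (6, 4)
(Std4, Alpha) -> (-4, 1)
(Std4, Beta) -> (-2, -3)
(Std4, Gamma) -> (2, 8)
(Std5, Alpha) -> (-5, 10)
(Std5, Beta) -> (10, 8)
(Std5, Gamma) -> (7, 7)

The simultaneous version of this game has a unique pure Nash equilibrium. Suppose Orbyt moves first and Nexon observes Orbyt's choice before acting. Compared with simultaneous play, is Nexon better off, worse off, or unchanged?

better off

Nexon best-responds to each possible Orbyt move:
- Alpha: BR = Std3, leader payoff 7.
- Beta: BR = Std5, leader payoff 8.
- Gamma: BR = Std1, leader payoff -5.
Orbyt's induced payoffs are 7, 8, -5, so Orbyt commits to Beta. Subgame-perfect outcome: (Std5, Beta) with payoffs (10, 8).
For the simultaneous game, intersect best replies.
Nexon's best replies: Alpha→Std3; Beta→Std5; Gamma→Std1.
Orbyt's best replies: Std1→Alpha; Std2→Gamma; Std3→Alpha; Std4→Gamma; Std5→Alpha.
The unique mutual best reply is (Std3, Alpha), giving (9, 7).
Nexon earns 10 sequentially versus 9 at the Nash outcome: better off.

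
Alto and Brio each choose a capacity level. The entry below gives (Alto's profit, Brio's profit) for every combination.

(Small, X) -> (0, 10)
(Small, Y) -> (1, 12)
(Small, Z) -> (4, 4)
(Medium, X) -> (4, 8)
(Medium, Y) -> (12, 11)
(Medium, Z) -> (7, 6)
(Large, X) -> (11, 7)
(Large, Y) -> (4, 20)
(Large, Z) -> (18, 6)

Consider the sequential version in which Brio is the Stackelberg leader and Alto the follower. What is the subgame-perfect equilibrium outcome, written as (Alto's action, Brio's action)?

Backward induction with Brio moving first.
- X → Alto plays Large (best of 0, 4, 11); Brio gets 7.
- Y → Alto plays Medium (best of 1, 12, 4); Brio gets 11.
- Z → Alto plays Large (best of 4, 7, 18); Brio gets 6.
Maximizing over 7, 11, 6, Brio chooses Y. Subgame-perfect outcome: (Medium, Y) with payoffs (12, 11).

(Medium, Y)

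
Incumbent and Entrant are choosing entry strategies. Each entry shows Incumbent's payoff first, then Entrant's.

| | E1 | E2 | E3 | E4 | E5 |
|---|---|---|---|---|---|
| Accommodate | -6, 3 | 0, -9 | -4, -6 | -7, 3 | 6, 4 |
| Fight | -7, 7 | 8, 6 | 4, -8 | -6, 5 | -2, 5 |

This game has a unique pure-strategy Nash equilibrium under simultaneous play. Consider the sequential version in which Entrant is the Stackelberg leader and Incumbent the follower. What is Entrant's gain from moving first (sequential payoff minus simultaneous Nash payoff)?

2

Work backward from Incumbent's decision.
- E1: Incumbent compares -6, -7 and picks Accommodate; Entrant would get 3.
- E2: Incumbent compares 0, 8 and picks Fight; Entrant would get 6.
- E3: Incumbent compares -4, 4 and picks Fight; Entrant would get -8.
- E4: Incumbent compares -7, -6 and picks Fight; Entrant would get 5.
- E5: Incumbent compares 6, -2 and picks Accommodate; Entrant would get 4.
Among 3, 6, -8, 5, 4, the best is 6 at E2. Subgame-perfect outcome: (Fight, E2) with payoffs (8, 6).
For the simultaneous game, intersect best replies.
Incumbent's best replies: E1→Accommodate; E2→Fight; E3→Fight; E4→Fight; E5→Accommodate.
Entrant's best replies: Accommodate→E5; Fight→E1.
Only (Accommodate, E5) has each player best-responding; Nash payoffs (6, 4).
Entrant's commitment gain: 6 − 4 = 2.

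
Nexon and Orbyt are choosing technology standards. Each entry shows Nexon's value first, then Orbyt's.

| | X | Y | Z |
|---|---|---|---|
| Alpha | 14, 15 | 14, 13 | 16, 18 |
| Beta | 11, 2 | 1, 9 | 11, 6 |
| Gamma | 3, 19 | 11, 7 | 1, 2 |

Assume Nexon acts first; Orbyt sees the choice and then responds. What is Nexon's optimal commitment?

Alpha

Backward induction with Nexon moving first.
- Alpha: BR = Z, leader payoff 16.
- Beta: BR = Y, leader payoff 1.
- Gamma: BR = X, leader payoff 3.
Maximizing over 16, 1, 3, Nexon chooses Alpha. Subgame-perfect outcome: (Alpha, Z) with payoffs (16, 18).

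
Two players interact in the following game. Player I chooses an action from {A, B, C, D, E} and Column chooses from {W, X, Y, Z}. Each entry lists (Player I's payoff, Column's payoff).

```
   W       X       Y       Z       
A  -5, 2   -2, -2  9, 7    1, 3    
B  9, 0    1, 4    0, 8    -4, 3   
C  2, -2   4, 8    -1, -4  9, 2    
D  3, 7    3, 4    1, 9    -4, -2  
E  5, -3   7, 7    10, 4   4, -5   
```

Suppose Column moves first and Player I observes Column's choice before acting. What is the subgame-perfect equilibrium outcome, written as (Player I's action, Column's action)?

Backward induction with Column moving first.
- W → Player I plays B (best of -5, 9, 2, 3, 5); Column gets 0.
- X → Player I plays E (best of -2, 1, 4, 3, 7); Column gets 7.
- Y → Player I plays E (best of 9, 0, -1, 1, 10); Column gets 4.
- Z → Player I plays C (best of 1, -4, 9, -4, 4); Column gets 2.
Among 0, 7, 4, 2, the best is 7 at X. Subgame-perfect outcome: (E, X) with payoffs (7, 7).

(E, X)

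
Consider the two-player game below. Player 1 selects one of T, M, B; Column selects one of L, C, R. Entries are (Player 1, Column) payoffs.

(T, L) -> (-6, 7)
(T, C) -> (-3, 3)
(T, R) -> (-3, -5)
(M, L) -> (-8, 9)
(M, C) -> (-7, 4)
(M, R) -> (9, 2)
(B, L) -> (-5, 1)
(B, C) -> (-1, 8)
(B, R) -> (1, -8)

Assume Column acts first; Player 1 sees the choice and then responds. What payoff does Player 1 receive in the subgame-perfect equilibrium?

-1

Backward induction with Column moving first.
- L: Player 1 compares -6, -8, -5 and picks B; Column would get 1.
- C: Player 1 compares -3, -7, -1 and picks B; Column would get 8.
- R: Player 1 compares -3, 9, 1 and picks M; Column would get 2.
Among 1, 8, 2, the best is 8 at C. Subgame-perfect outcome: (B, C) with payoffs (-1, 8).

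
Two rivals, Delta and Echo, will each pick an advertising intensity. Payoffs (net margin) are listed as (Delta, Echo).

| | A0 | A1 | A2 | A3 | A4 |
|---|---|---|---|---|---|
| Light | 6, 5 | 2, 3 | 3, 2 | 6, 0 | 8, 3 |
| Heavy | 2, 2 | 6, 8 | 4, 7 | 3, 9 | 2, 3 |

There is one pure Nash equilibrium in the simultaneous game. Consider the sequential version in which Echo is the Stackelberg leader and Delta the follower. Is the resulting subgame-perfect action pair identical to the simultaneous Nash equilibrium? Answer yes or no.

no

Delta best-responds to each possible Echo move:
- A0: Delta compares 6, 2 and picks Light; Echo would get 5.
- A1: Delta compares 2, 6 and picks Heavy; Echo would get 8.
- A2: Delta compares 3, 4 and picks Heavy; Echo would get 7.
- A3: Delta compares 6, 3 and picks Light; Echo would get 0.
- A4: Delta compares 8, 2 and picks Light; Echo would get 3.
Among 5, 8, 7, 0, 3, the best is 8 at A1. Subgame-perfect outcome: (Heavy, A1) with payoffs (6, 8).
Under simultaneous play:
Delta's best replies: A0→Light; A1→Heavy; A2→Heavy; A3→Light; A4→Light.
Echo's best replies: Light→A0; Heavy→A3.
The unique mutual best reply is (Light, A0), giving (6, 5).
Sequential outcome (Heavy, A1) differs from the Nash profile (Light, A0).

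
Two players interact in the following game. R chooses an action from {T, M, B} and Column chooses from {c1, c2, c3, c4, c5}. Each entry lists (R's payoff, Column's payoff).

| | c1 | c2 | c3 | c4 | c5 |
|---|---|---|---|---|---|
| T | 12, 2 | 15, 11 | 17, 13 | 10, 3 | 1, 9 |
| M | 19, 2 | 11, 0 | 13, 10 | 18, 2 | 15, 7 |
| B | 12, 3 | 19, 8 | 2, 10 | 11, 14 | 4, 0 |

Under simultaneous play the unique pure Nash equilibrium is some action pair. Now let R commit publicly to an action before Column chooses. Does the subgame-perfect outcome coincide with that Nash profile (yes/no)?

Solve by backward induction (R leads).
- T: Column compares 2, 11, 13, 3, 9 and picks c3; R would get 17.
- M: Column compares 2, 0, 10, 2, 7 and picks c3; R would get 13.
- B: Column compares 3, 8, 10, 14, 0 and picks c4; R would get 11.
R's induced payoffs are 17, 13, 11, so R commits to T. Subgame-perfect outcome: (T, c3) with payoffs (17, 13).
Now find the simultaneous Nash equilibrium.
R's best replies: c1→M; c2→B; c3→T; c4→M; c5→M.
Column's best replies: T→c3; M→c3; B→c4.
The unique mutual best reply is (T, c3), giving (17, 13).
Sequential outcome (T, c3) coincides with the Nash profile (T, c3).

yes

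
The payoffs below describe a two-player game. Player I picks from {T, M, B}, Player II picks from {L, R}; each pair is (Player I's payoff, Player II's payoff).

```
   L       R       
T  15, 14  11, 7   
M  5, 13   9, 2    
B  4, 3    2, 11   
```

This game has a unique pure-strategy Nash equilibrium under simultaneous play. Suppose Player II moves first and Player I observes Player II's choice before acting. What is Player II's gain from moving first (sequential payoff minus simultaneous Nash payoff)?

Work backward from Player I's decision.
- L: Player I compares 15, 5, 4 and picks T; Player II would get 14.
- R: Player I compares 11, 9, 2 and picks T; Player II would get 7.
Player II's induced payoffs are 14, 7, so Player II commits to L. Subgame-perfect outcome: (T, L) with payoffs (15, 14).
Now find the simultaneous Nash equilibrium.
Player I's best replies: L→T; R→T.
Player II's best replies: T→L; M→L; B→R.
The unique mutual best reply is (T, L), giving (15, 14).
Player II's commitment gain: 14 − 14 = 0.

0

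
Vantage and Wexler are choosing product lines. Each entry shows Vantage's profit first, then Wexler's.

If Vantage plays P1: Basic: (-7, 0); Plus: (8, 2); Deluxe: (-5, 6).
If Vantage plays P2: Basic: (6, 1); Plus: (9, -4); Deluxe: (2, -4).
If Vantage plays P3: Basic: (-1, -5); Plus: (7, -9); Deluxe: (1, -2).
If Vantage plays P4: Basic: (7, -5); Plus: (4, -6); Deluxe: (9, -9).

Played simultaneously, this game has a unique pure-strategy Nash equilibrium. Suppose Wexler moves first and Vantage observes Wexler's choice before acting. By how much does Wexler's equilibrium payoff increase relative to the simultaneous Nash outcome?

Work backward from Vantage's decision.
- Basic → Vantage plays P4 (best of -7, 6, -1, 7); Wexler gets -5.
- Plus → Vantage plays P2 (best of 8, 9, 7, 4); Wexler gets -4.
- Deluxe → Vantage plays P4 (best of -5, 2, 1, 9); Wexler gets -9.
Among -5, -4, -9, the best is -4 at Plus. Subgame-perfect outcome: (P2, Plus) with payoffs (9, -4).
For the simultaneous game, intersect best replies.
Vantage's best replies: Basic→P4; Plus→P2; Deluxe→P4.
Wexler's best replies: P1→Deluxe; P2→Basic; P3→Deluxe; P4→Basic.
The unique mutual best reply is (P4, Basic), giving (7, -5).
Wexler's commitment gain: -4 − -5 = 1.

1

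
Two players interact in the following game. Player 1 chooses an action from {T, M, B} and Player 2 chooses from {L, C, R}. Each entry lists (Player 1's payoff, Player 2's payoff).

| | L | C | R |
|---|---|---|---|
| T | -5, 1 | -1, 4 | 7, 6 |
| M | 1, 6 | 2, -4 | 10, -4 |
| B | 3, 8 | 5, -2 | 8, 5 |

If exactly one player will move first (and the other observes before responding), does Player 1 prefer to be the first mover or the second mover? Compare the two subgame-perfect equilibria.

If Player 1 leads: Player 2's best replies are T→R, M→L, B→L; Player 1's induced payoffs 7, 1, 3; outcome (T, R), payoffs (7, 6).
If Player 2 leads: Player 1's best replies are L→B, C→B, R→M; Player 2's induced payoffs 8, -2, -4; outcome (B, L), payoffs (3, 8).
Player 1 gets 7 moving first and 3 moving second, so Player 1 prefers to move first.

first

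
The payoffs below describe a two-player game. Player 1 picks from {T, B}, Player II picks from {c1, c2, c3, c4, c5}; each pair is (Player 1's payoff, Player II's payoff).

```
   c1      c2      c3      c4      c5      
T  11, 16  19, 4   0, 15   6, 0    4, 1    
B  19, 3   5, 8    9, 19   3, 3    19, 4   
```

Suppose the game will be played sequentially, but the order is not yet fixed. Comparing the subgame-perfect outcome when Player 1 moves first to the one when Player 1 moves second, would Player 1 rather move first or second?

If Player 1 leads: Player II's best replies are T→c1, B→c3; Player 1's induced payoffs 11, 9; outcome (T, c1), payoffs (11, 16).
If Player II leads: Player 1's best replies are c1→B, c2→T, c3→B, c4→T, c5→B; Player II's induced payoffs 3, 4, 19, 0, 4; outcome (B, c3), payoffs (9, 19).
Player 1 gets 11 moving first and 9 moving second, so Player 1 prefers to move first.

first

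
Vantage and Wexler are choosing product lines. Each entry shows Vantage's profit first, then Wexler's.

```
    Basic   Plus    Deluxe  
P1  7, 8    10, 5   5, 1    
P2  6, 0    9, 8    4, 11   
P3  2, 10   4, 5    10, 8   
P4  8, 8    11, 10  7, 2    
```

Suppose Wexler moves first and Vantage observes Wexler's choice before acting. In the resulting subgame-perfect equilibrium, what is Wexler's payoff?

Backward induction with Wexler moving first.
- Basic: Vantage compares 7, 6, 2, 8 and picks P4; Wexler would get 8.
- Plus: Vantage compares 10, 9, 4, 11 and picks P4; Wexler would get 10.
- Deluxe: Vantage compares 5, 4, 10, 7 and picks P3; Wexler would get 8.
Wexler's induced payoffs are 8, 10, 8, so Wexler commits to Plus. Subgame-perfect outcome: (P4, Plus) with payoffs (11, 10).

10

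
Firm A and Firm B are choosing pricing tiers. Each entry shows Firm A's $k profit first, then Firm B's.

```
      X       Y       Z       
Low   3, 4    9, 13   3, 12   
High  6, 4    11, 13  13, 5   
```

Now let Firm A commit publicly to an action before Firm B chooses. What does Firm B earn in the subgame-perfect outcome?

13

Firm B best-responds to each possible Firm A move:
- Low: Firm B compares 4, 13, 12 and picks Y; Firm A would get 9.
- High: Firm B compares 4, 13, 5 and picks Y; Firm A would get 11.
Maximizing over 9, 11, Firm A chooses High. Subgame-perfect outcome: (High, Y) with payoffs (11, 13).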